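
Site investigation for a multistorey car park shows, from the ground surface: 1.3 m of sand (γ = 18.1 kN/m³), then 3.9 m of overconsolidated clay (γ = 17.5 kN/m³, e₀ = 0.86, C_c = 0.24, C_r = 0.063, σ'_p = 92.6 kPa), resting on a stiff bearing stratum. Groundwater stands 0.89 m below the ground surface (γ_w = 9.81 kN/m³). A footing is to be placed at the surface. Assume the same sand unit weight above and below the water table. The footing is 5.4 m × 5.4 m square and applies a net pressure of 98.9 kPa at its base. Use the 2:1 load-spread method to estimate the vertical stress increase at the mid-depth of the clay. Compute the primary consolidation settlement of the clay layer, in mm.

Mid-depth of clay below the ground surface: z = 1.3 + 3.9/2 = 3.25 m.
Total vertical stress at mid-clay: σ_v = 18.1×1.3 + 17.5×1.95 = 57.655 kPa.
Pore pressure: u = 9.81×(3.25 − 0.89) = 23.152 kPa.
Initial effective stress: σ'_0 = σ_v − u = 57.655 − 23.152 = 34.503 kPa.
Stress increase at mid-clay by the 2:1 spreading method:
Δσ = qBL/((B+z)(L+z)) = 98.9×5.4×5.4/((5.4+3.25)(5.4+3.25)) = 38.544 kPa
Final effective stress: σ'_f = 34.503 + 38.544 = 73.047 kPa.
σ'_f = 73.047 ≤ σ'_p = 92.6 kPa, so the clay remains overconsolidated and only the recompression index applies:
S_c = C_r·H/(1+e₀)·log₁₀(σ'_f/σ'_0) = 0.063×3.9/1.86×log₁₀(73.047/34.503)
    = 0.1321 × 0.32575 = 0.04303 m

S_c ≈ 43 mm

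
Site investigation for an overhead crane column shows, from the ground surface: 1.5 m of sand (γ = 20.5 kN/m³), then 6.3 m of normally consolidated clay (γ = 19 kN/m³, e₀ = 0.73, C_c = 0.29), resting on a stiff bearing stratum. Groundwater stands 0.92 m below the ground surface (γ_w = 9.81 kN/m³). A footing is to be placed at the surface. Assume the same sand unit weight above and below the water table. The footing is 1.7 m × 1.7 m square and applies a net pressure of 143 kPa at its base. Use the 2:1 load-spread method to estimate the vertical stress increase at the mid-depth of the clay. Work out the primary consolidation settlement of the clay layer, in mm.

S_c ≈ 79.7 mm

Mid-depth of clay below the ground surface: z = 1.5 + 6.3/2 = 4.65 m.
Total vertical stress at mid-clay: σ_v = 20.5×1.5 + 19×3.15 = 90.6 kPa.
Pore pressure: u = 9.81×(4.65 − 0.92) = 36.591 kPa.
Initial effective stress: σ'_0 = σ_v − u = 90.6 − 36.591 = 54.009 kPa.
Stress increase at mid-clay by the 2:1 spreading method:
Δσ = qBL/((B+z)(L+z)) = 143×1.7×1.7/((1.7+4.65)(1.7+4.65)) = 10.249 kPa
Final effective stress: σ'_f = σ'_0 + Δσ = 54.009 + 10.249 = 64.258 kPa.
Normally consolidated clay, so the full stress increment lies on the virgin compression line:
S_c = C_c·H/(1+e₀)·log₁₀(σ'_f/σ'_0) = 0.29×6.3/(1+0.73)×log₁₀(64.258/54.009)
    = 1.0561 × 0.075461 = 0.07969 m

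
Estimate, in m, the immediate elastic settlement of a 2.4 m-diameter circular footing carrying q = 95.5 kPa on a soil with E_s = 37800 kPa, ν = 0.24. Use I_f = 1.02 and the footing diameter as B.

Immediate (elastic) settlement: S_e = q·B·(1−ν²)/E_s · I_f.
S_e = 95.5 × 2.4 × (1 − 0.24²) / 37800 × 1.02
    = 95.5 × 2.4 × 0.9424 / 37800 × 1.02
    = 0.005829 m

S_e ≈ 0.00583 m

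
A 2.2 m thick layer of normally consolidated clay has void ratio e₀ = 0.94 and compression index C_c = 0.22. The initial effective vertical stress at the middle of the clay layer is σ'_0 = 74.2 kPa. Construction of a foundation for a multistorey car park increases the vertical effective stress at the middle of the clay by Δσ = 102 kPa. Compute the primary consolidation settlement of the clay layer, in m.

S_c ≈ 0.0937 m

Final effective stress: σ'_f = σ'_0 + Δσ = 74.2 + 102 = 176.2 kPa.
Normally consolidated clay, so the full stress increment lies on the virgin compression line:
S_c = C_c·H/(1+e₀)·log₁₀(σ'_f/σ'_0) = 0.22×2.2/(1+0.94)×log₁₀(176.2/74.2)
    = 0.24948 × 0.3756 = 0.0937 m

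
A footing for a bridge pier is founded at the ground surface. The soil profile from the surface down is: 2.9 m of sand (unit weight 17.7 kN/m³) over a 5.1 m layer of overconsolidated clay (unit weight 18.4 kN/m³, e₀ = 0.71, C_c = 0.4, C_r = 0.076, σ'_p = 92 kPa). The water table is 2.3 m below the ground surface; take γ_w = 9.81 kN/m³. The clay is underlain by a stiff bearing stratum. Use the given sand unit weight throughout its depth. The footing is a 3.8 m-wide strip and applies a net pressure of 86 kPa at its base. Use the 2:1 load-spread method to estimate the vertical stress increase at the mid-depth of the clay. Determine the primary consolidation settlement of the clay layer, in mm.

S_c ≈ 87.6 mm

Mid-depth of clay below the ground surface: z = 2.9 + 5.1/2 = 5.45 m.
Total vertical stress at mid-clay: σ_v = 17.7×2.9 + 18.4×2.55 = 98.25 kPa.
Pore pressure: u = 9.81×(5.45 − 2.3) = 30.902 kPa.
Initial effective stress: σ'_0 = σ_v − u = 98.25 − 30.902 = 67.348 kPa.
Stress increase at mid-clay by the 2:1 spreading method:
Δσ = qB/(B+z) = 86×3.8/(3.8+5.45) = 35.33 kPa
Final effective stress: σ'_f = 67.348 + 35.33 = 102.68 kPa.
σ'_f = 102.68 > σ'_p = 92 kPa, so the stress path crosses the preconsolidation pressure — recompression up to σ'_p, then virgin compression beyond:
S_c = H/(1+e₀)·[C_r·log₁₀(σ'_p/σ'_0) + C_c·log₁₀(σ'_f/σ'_p)]
    = 5.1/1.71 × [0.076×log₁₀(92/67.348) + 0.4×log₁₀(102.68/92)]
    = 2.9825 × [0.010295 + 0.019079] = 0.08761 m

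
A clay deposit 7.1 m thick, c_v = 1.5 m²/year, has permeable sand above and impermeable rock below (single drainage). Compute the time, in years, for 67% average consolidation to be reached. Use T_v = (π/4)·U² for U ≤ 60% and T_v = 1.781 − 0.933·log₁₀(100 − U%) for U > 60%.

Drainage path length: H_d = H = 7.1 m (single drainage).
U > 60%: T_v = 1.781 − 0.933·log₁₀(100 − 67) = 0.36423.
t = T_v·H_d²/c_v = 0.36423×7.1²/1.5 = 12.24 years.

t ≈ 12.2 years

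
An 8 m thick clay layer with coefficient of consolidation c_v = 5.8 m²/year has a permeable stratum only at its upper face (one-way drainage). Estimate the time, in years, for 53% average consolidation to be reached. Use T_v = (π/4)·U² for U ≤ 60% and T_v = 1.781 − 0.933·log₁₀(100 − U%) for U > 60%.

t ≈ 2.43 years

Drainage path length: H_d = H = 8 m (single drainage).
U ≤ 60%: T_v = (π/4)·U² = (π/4)×0.53² = 0.22062.
t = T_v·H_d²/c_v = 0.22062×8²/5.8 = 2.434 years.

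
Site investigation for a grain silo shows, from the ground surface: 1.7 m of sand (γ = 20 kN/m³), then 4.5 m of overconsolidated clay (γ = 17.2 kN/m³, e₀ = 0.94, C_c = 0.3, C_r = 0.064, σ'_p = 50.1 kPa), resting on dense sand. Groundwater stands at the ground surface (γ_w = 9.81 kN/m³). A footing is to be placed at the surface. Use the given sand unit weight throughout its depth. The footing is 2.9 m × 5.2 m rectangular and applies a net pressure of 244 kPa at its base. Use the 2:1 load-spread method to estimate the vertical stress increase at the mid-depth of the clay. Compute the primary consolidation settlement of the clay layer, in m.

S_c ≈ 0.211 m

Mid-depth of clay below the ground surface: z = 1.7 + 4.5/2 = 3.95 m.
Total vertical stress at mid-clay: σ_v = 20×1.7 + 17.2×2.25 = 72.7 kPa.
Pore pressure: u = 9.81×(3.95 − 0) = 38.75 kPa.
Initial effective stress: σ'_0 = σ_v − u = 72.7 − 38.75 = 33.95 kPa.
Stress increase at mid-clay by the 2:1 spreading method:
Δσ = qBL/((B+z)(L+z)) = 244×2.9×5.2/((2.9+3.95)(5.2+3.95)) = 58.706 kPa
Final effective stress: σ'_f = 33.95 + 58.706 = 92.656 kPa.
σ'_f = 92.656 > σ'_p = 50.1 kPa, so the stress path crosses the preconsolidation pressure — recompression up to σ'_p, then virgin compression beyond:
S_c = H/(1+e₀)·[C_r·log₁₀(σ'_p/σ'_0) + C_c·log₁₀(σ'_f/σ'_p)]
    = 4.5/1.94 × [0.064×log₁₀(50.1/33.95) + 0.3×log₁₀(92.656/50.1)]
    = 2.3196 × [0.010816 + 0.080111] = 0.2109 m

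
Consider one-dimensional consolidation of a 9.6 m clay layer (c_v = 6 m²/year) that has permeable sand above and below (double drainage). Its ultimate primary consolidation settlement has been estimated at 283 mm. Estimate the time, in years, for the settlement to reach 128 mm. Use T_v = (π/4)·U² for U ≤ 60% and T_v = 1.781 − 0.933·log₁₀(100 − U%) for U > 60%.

Drainage path length: H_d = H/2 = 4.8 m (double drainage).
U = S(t)/S_ult = 128/283 = 0.4523.
U ≤ 60%: T_v = (π/4)·U² = (π/4)×0.4523² = 0.16067.
t = T_v·H_d²/c_v = 0.16067×4.8²/6 = 0.617 years.

t ≈ 0.617 years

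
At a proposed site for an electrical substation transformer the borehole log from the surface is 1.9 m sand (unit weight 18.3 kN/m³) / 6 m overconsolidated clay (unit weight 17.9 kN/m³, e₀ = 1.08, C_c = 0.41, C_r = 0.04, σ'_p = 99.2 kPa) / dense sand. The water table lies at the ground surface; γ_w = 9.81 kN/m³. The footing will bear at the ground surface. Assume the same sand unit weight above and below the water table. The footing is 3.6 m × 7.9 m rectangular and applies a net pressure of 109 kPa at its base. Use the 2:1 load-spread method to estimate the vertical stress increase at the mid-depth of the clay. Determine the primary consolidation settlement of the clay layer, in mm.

S_c ≈ 26.7 mm

Mid-depth of clay below the ground surface: z = 1.9 + 6/2 = 4.9 m.
Total vertical stress at mid-clay: σ_v = 18.3×1.9 + 17.9×3 = 88.47 kPa.
Pore pressure: u = 9.81×(4.9 − 0) = 48.069 kPa.
Initial effective stress: σ'_0 = σ_v − u = 88.47 − 48.069 = 40.401 kPa.
Stress increase at mid-clay by the 2:1 spreading method:
Δσ = qBL/((B+z)(L+z)) = 109×3.6×7.9/((3.6+4.9)(7.9+4.9)) = 28.492 kPa
Final effective stress: σ'_f = 40.401 + 28.492 = 68.893 kPa.
σ'_f = 68.893 ≤ σ'_p = 99.2 kPa, so the clay remains overconsolidated and only the recompression index applies:
S_c = C_r·H/(1+e₀)·log₁₀(σ'_f/σ'_0) = 0.04×6/2.08×log₁₀(68.893/40.401)
    = 0.11538 × 0.23178 = 0.02674 m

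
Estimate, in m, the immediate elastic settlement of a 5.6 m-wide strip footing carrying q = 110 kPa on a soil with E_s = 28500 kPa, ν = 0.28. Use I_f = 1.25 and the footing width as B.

S_e ≈ 0.0249 m

Immediate (elastic) settlement: S_e = q·B·(1−ν²)/E_s · I_f.
S_e = 110 × 5.6 × (1 − 0.28²) / 28500 × 1.25
    = 110 × 5.6 × 0.9216 / 28500 × 1.25
    = 0.0249 m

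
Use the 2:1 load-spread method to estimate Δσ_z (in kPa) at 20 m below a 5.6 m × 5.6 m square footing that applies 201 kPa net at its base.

Δσ_z ≈ 9.62 kPa

By the 2:1 method the load spreads at 1 horizontal : 2 vertical, so at depth z the loaded area has grown by z in each plan dimension:
Δσ = qBL/((B+z)(L+z)) = 201×5.6×5.6/((5.6+20)(5.6+20)) = 9.6182 kPa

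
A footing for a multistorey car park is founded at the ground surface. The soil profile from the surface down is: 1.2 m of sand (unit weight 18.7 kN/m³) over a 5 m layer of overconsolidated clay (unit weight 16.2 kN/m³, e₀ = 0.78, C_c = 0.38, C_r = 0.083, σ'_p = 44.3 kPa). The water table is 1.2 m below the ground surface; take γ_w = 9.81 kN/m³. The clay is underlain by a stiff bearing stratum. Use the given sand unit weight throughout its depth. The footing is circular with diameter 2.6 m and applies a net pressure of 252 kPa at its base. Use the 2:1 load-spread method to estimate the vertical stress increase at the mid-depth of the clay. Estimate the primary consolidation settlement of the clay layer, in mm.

S_c ≈ 296 mm

Mid-depth of clay below the ground surface: z = 1.2 + 5/2 = 3.7 m.
Total vertical stress at mid-clay: σ_v = 18.7×1.2 + 16.2×2.5 = 62.94 kPa.
Pore pressure: u = 9.81×(3.7 − 1.2) = 24.525 kPa.
Initial effective stress: σ'_0 = σ_v − u = 62.94 − 24.525 = 38.415 kPa.
Stress increase at mid-clay by the 2:1 spreading method:
Δσ ≈ qD²/(D+z)² = 252×2.6²/(2.6+3.7)² = 42.921 kPa
Final effective stress: σ'_f = 38.415 + 42.921 = 81.336 kPa.
σ'_f = 81.336 > σ'_p = 44.3 kPa, so the stress path crosses the preconsolidation pressure — recompression up to σ'_p, then virgin compression beyond:
S_c = H/(1+e₀)·[C_r·log₁₀(σ'_p/σ'_0) + C_c·log₁₀(σ'_f/σ'_p)]
    = 5/1.78 × [0.083×log₁₀(44.3/38.415) + 0.38×log₁₀(81.336/44.3)]
    = 2.809 × [0.0051379 + 0.10027] = 0.2961 m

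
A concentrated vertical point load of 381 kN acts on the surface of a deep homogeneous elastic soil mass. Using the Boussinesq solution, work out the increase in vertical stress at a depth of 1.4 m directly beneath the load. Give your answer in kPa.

Boussinesq vertical stress below a point load on an elastic half-space:
Δσ_z = 3P/(2πz²) · [1 + (r/z)²]^(−5/2)
r/z = 0/1.4 = 0; [1+(r/z)²]^(−5/2) = 1.
Δσ_z = 3×381/(2π×1.4²) × 1 = 92.813 × 1 = 92.81 kPa

Δσ_z ≈ 92.8 kPa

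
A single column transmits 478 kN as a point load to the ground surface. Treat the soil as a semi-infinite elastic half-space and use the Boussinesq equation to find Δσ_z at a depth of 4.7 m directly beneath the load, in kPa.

Δσ_z ≈ 10.3 kPa

Boussinesq vertical stress below a point load on an elastic half-space:
Δσ_z = 3P/(2πz²) · [1 + (r/z)²]^(−5/2)
r/z = 0/4.7 = 0; [1+(r/z)²]^(−5/2) = 1.
Δσ_z = 3×478/(2π×4.7²) × 1 = 10.332 × 1 = 10.33 kPa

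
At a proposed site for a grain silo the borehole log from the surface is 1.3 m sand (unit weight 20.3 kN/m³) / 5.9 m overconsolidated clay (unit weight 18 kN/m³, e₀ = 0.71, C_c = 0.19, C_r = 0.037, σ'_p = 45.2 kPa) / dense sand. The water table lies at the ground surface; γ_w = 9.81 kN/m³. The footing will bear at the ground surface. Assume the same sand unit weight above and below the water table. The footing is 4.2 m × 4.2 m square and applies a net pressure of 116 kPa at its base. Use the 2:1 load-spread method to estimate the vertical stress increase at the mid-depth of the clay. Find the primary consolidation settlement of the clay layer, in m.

Mid-depth of clay below the ground surface: z = 1.3 + 5.9/2 = 4.25 m.
Total vertical stress at mid-clay: σ_v = 20.3×1.3 + 18×2.95 = 79.49 kPa.
Pore pressure: u = 9.81×(4.25 − 0) = 41.693 kPa.
Initial effective stress: σ'_0 = σ_v − u = 79.49 − 41.693 = 37.797 kPa.
Stress increase at mid-clay by the 2:1 spreading method:
Δσ = qBL/((B+z)(L+z)) = 116×4.2×4.2/((4.2+4.25)(4.2+4.25)) = 28.658 kPa
Final effective stress: σ'_f = 37.797 + 28.658 = 66.455 kPa.
σ'_f = 66.455 > σ'_p = 45.2 kPa, so the stress path crosses the preconsolidation pressure — recompression up to σ'_p, then virgin compression beyond:
S_c = H/(1+e₀)·[C_r·log₁₀(σ'_p/σ'_0) + C_c·log₁₀(σ'_f/σ'_p)]
    = 5.9/1.71 × [0.037×log₁₀(45.2/37.797) + 0.19×log₁₀(66.455/45.2)]
    = 3.4503 × [0.0028742 + 0.031804] = 0.1197 m

S_c ≈ 0.12 m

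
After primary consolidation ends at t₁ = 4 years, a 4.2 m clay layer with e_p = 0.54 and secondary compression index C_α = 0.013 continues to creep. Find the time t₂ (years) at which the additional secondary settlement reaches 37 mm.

S_s = C_α·H/(1+e_p)·log₁₀(t₂/t₁) ⇒ log₁₀(t₂/t₁) = S_s·(1+e_p)/(C_α·H).
log₁₀(t₂/t₁) = 0.037 × (1+0.54) / (0.013×4.2) = 1.044
t₂ = t₁ × 10^1.044 = 4 × 11.06 = 44.22 years

t₂ ≈ 44.2 years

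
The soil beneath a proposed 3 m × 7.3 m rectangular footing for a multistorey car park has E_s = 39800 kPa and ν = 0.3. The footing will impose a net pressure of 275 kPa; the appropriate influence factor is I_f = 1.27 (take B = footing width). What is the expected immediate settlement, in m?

S_e ≈ 0.024 m

Immediate (elastic) settlement: S_e = q·B·(1−ν²)/E_s · I_f.
S_e = 275 × 3 × (1 − 0.3²) / 39800 × 1.27
    = 275 × 3 × 0.91 / 39800 × 1.27
    = 0.02396 m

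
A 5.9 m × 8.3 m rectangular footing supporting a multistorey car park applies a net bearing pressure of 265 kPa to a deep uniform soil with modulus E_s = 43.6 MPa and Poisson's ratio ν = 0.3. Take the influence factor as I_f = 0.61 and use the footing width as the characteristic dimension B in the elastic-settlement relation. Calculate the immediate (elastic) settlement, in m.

S_e ≈ 0.0199 m

Immediate (elastic) settlement: S_e = q·B·(1−ν²)/E_s · I_f.
E_s = 43.6 MPa = 43600 kPa.
S_e = 265 × 5.9 × (1 − 0.3²) / 43600 × 0.61
    = 265 × 5.9 × 0.91 / 43600 × 0.61
    = 0.01991 m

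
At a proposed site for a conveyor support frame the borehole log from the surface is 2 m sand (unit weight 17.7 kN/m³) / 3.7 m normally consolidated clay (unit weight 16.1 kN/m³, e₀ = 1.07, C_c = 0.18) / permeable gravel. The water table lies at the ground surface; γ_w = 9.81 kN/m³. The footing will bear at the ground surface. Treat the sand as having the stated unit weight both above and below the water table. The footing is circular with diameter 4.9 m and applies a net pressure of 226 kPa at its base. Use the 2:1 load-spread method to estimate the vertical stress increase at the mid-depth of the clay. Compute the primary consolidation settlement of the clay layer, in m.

Mid-depth of clay below the ground surface: z = 2 + 3.7/2 = 3.85 m.
Total vertical stress at mid-clay: σ_v = 17.7×2 + 16.1×1.85 = 65.185 kPa.
Pore pressure: u = 9.81×(3.85 − 0) = 37.769 kPa.
Initial effective stress: σ'_0 = σ_v − u = 65.185 − 37.769 = 27.416 kPa.
Stress increase at mid-clay by the 2:1 spreading method:
Δσ ≈ qD²/(D+z)² = 226×4.9²/(4.9+3.85)² = 70.874 kPa
Final effective stress: σ'_f = σ'_0 + Δσ = 27.416 + 70.874 = 98.29 kPa.
Normally consolidated clay, so the full stress increment lies on the virgin compression line:
S_c = C_c·H/(1+e₀)·log₁₀(σ'_f/σ'_0) = 0.18×3.7/(1+1.07)×log₁₀(98.29/27.416)
    = 0.32174 × 0.55451 = 0.1784 m

S_c ≈ 0.178 m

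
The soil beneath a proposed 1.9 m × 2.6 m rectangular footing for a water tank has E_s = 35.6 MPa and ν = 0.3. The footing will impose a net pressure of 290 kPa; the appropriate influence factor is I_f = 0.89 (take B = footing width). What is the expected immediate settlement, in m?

Immediate (elastic) settlement: S_e = q·B·(1−ν²)/E_s · I_f.
E_s = 35.6 MPa = 35600 kPa.
S_e = 290 × 1.9 × (1 − 0.3²) / 35600 × 0.89
    = 290 × 1.9 × 0.91 / 35600 × 0.89
    = 0.01254 m

S_e ≈ 0.0125 m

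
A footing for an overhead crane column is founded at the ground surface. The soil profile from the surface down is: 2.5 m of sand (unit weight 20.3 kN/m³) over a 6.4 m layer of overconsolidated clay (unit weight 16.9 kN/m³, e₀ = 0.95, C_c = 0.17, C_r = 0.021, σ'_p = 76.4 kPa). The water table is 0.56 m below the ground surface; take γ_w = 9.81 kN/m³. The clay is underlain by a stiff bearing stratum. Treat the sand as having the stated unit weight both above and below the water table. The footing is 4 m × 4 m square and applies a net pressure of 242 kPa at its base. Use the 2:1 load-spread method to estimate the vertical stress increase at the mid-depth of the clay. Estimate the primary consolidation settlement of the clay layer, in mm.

Mid-depth of clay below the ground surface: z = 2.5 + 6.4/2 = 5.7 m.
Total vertical stress at mid-clay: σ_v = 20.3×2.5 + 16.9×3.2 = 104.83 kPa.
Pore pressure: u = 9.81×(5.7 − 0.56) = 50.423 kPa.
Initial effective stress: σ'_0 = σ_v − u = 104.83 − 50.423 = 54.407 kPa.
Stress increase at mid-clay by the 2:1 spreading method:
Δσ = qBL/((B+z)(L+z)) = 242×4×4/((4+5.7)(4+5.7)) = 41.152 kPa
Final effective stress: σ'_f = 54.407 + 41.152 = 95.559 kPa.
σ'_f = 95.559 > σ'_p = 76.4 kPa, so the stress path crosses the preconsolidation pressure — recompression up to σ'_p, then virgin compression beyond:
S_c = H/(1+e₀)·[C_r·log₁₀(σ'_p/σ'_0) + C_c·log₁₀(σ'_f/σ'_p)]
    = 6.4/1.95 × [0.021×log₁₀(76.4/54.407) + 0.17×log₁₀(95.559/76.4)]
    = 3.2821 × [0.0030962 + 0.01652] = 0.06438 m

S_c ≈ 64.4 mm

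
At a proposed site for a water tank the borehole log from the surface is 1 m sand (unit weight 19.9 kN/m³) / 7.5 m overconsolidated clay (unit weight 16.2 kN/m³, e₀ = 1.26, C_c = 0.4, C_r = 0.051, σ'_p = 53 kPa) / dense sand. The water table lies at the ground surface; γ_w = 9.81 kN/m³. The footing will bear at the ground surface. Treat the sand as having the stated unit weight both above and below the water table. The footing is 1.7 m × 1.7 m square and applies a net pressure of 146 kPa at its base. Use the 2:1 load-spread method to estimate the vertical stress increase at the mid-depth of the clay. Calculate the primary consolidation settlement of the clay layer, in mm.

Mid-depth of clay below the ground surface: z = 1 + 7.5/2 = 4.75 m.
Total vertical stress at mid-clay: σ_v = 19.9×1 + 16.2×3.75 = 80.65 kPa.
Pore pressure: u = 9.81×(4.75 − 0) = 46.598 kPa.
Initial effective stress: σ'_0 = σ_v − u = 80.65 − 46.598 = 34.052 kPa.
Stress increase at mid-clay by the 2:1 spreading method:
Δσ = qBL/((B+z)(L+z)) = 146×1.7×1.7/((1.7+4.75)(1.7+4.75)) = 10.142 kPa
Final effective stress: σ'_f = 34.052 + 10.142 = 44.194 kPa.
σ'_f = 44.194 ≤ σ'_p = 53 kPa, so the clay remains overconsolidated and only the recompression index applies:
S_c = C_r·H/(1+e₀)·log₁₀(σ'_f/σ'_0) = 0.051×7.5/2.26×log₁₀(44.194/34.052)
    = 0.16925 × 0.11322 = 0.01916 m

S_c ≈ 19.2 mm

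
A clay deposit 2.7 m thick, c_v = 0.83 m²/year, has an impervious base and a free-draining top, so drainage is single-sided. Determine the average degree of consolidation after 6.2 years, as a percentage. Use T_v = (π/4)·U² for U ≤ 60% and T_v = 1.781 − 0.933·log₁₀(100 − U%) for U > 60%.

Drainage path length: H_d = H = 2.7 m (single drainage).
T_v = c_v·t/H_d² = 0.83×6.2/2.7² = 0.7059.
T_v = 0.7059 corresponds to the U > 60% branch:
U = 1 − 10^((1.781 − T_v)/0.933)/100 = 0.858

U ≈ 85.8 %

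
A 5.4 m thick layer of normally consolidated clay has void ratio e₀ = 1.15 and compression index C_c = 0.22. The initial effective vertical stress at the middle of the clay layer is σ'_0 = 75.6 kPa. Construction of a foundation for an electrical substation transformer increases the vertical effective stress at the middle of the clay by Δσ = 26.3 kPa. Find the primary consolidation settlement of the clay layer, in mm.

Final effective stress: σ'_f = σ'_0 + Δσ = 75.6 + 26.3 = 101.9 kPa.
Normally consolidated clay, so the full stress increment lies on the virgin compression line:
S_c = C_c·H/(1+e₀)·log₁₀(σ'_f/σ'_0) = 0.22×5.4/(1+1.15)×log₁₀(101.9/75.6)
    = 0.55256 × 0.12965 = 0.07164 m

S_c ≈ 71.6 mm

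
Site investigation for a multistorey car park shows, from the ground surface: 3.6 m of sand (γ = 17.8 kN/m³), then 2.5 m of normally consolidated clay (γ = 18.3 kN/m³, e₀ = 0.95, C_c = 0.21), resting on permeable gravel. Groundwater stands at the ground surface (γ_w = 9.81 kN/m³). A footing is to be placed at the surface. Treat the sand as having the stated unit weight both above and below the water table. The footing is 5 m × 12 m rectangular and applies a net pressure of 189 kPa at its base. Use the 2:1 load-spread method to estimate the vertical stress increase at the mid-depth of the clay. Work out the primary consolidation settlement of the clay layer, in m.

S_c ≈ 0.118 m

Mid-depth of clay below the ground surface: z = 3.6 + 2.5/2 = 4.85 m.
Total vertical stress at mid-clay: σ_v = 17.8×3.6 + 18.3×1.25 = 86.955 kPa.
Pore pressure: u = 9.81×(4.85 − 0) = 47.578 kPa.
Initial effective stress: σ'_0 = σ_v − u = 86.955 − 47.578 = 39.377 kPa.
Stress increase at mid-clay by the 2:1 spreading method:
Δσ = qBL/((B+z)(L+z)) = 189×5×12/((5+4.85)(12+4.85)) = 68.325 kPa
Final effective stress: σ'_f = σ'_0 + Δσ = 39.377 + 68.325 = 107.7 kPa.
Normally consolidated clay, so the full stress increment lies on the virgin compression line:
S_c = C_c·H/(1+e₀)·log₁₀(σ'_f/σ'_0) = 0.21×2.5/(1+0.95)×log₁₀(107.7/39.377)
    = 0.26923 × 0.43697 = 0.1176 m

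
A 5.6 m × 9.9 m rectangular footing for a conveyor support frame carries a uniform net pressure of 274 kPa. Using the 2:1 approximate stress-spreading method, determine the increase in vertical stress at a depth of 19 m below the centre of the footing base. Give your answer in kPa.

By the 2:1 method the load spreads at 1 horizontal : 2 vertical, so at depth z the loaded area has grown by z in each plan dimension:
Δσ = qBL/((B+z)(L+z)) = 274×5.6×9.9/((5.6+19)(9.9+19)) = 21.367 kPa

Δσ_z ≈ 21.4 kPa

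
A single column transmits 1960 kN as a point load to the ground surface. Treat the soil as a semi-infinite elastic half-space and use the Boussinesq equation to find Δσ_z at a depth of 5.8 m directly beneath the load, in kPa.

Boussinesq vertical stress below a point load on an elastic half-space:
Δσ_z = 3P/(2πz²) · [1 + (r/z)²]^(−5/2)
r/z = 0/5.8 = 0; [1+(r/z)²]^(−5/2) = 1.
Δσ_z = 3×1960/(2π×5.8²) × 1 = 27.819 × 1 = 27.82 kPa

Δσ_z ≈ 27.8 kPa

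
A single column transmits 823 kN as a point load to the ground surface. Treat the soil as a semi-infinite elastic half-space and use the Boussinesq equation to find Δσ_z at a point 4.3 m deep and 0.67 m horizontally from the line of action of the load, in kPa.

Boussinesq vertical stress below a point load on an elastic half-space:
Δσ_z = 3P/(2πz²) · [1 + (r/z)²]^(−5/2)
r/z = 0.67/4.3 = 0.15581; [1+(r/z)²]^(−5/2) = 0.94179.
Δσ_z = 3×823/(2π×4.3²) × 0.94179 = 21.252 × 0.94179 = 20.01 kPa

Δσ_z ≈ 20 kPa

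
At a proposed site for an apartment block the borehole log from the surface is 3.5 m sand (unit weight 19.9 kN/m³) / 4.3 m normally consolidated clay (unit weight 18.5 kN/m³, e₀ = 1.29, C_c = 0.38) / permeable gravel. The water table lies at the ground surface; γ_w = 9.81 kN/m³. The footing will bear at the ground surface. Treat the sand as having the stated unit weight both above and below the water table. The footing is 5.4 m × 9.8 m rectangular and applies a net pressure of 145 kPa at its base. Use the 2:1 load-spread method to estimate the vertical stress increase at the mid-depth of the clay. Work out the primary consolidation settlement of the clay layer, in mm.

Mid-depth of clay below the ground surface: z = 3.5 + 4.3/2 = 5.65 m.
Total vertical stress at mid-clay: σ_v = 19.9×3.5 + 18.5×2.15 = 109.42 kPa.
Pore pressure: u = 9.81×(5.65 − 0) = 55.427 kPa.
Initial effective stress: σ'_0 = σ_v − u = 109.42 − 55.427 = 53.993 kPa.
Stress increase at mid-clay by the 2:1 spreading method:
Δσ = qBL/((B+z)(L+z)) = 145×5.4×9.8/((5.4+5.65)(9.8+5.65)) = 44.947 kPa
Final effective stress: σ'_f = σ'_0 + Δσ = 53.993 + 44.947 = 98.94 kPa.
Normally consolidated clay, so the full stress increment lies on the virgin compression line:
S_c = C_c·H/(1+e₀)·log₁₀(σ'_f/σ'_0) = 0.38×4.3/(1+1.29)×log₁₀(98.94/53.993)
    = 0.71354 × 0.26303 = 0.1877 m

S_c ≈ 188 mm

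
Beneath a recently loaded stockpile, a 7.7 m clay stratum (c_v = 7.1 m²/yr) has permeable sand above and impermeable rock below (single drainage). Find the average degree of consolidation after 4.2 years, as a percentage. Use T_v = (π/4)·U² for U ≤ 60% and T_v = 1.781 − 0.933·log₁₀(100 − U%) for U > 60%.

U ≈ 76.6 %

Drainage path length: H_d = H = 7.7 m (single drainage).
T_v = c_v·t/H_d² = 7.1×4.2/7.7² = 0.50295.
T_v = 0.50295 corresponds to the U > 60% branch:
U = 1 − 10^((1.781 − T_v)/0.933)/100 = 0.7657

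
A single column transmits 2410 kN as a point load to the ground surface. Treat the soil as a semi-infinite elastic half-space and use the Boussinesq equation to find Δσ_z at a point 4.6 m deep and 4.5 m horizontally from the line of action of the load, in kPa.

Δσ_z ≈ 10.2 kPa

Boussinesq vertical stress below a point load on an elastic half-space:
Δσ_z = 3P/(2πz²) · [1 + (r/z)²]^(−5/2)
r/z = 4.5/4.6 = 0.97826; [1+(r/z)²]^(−5/2) = 0.18665.
Δσ_z = 3×2410/(2π×4.6²) × 0.18665 = 54.38 × 0.18665 = 10.15 kPa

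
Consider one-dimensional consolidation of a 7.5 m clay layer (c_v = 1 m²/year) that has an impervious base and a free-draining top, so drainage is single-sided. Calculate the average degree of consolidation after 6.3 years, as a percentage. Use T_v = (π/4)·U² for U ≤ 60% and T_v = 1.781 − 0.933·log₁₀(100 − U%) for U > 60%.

U ≈ 37.8 %

Drainage path length: H_d = H = 7.5 m (single drainage).
T_v = c_v·t/H_d² = 1×6.3/7.5² = 0.112.
T_v = 0.112 corresponds to the U ≤ 60% branch:
U = √(4T_v/π) = 0.3776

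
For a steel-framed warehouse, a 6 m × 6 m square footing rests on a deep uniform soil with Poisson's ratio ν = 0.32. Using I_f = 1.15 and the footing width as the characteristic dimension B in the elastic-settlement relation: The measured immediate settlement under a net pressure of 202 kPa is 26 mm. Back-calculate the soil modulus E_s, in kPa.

S_e = q·B·(1−ν²)/E_s · I_f  ⇒  E_s = q·B·(1−ν²)·I_f / S_e.
E_s = 202 × 6 × 0.8976 × 1.15 / 0.026 = 48120 kPa

E_s ≈ 48100 kPa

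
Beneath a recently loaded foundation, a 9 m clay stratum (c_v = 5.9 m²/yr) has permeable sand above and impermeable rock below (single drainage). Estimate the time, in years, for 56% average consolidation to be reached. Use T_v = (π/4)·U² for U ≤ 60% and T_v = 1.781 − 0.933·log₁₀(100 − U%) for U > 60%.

Drainage path length: H_d = H = 9 m (single drainage).
U ≤ 60%: T_v = (π/4)·U² = (π/4)×0.56² = 0.2463.
t = T_v·H_d²/c_v = 0.2463×9²/5.9 = 3.381 years.

t ≈ 3.38 years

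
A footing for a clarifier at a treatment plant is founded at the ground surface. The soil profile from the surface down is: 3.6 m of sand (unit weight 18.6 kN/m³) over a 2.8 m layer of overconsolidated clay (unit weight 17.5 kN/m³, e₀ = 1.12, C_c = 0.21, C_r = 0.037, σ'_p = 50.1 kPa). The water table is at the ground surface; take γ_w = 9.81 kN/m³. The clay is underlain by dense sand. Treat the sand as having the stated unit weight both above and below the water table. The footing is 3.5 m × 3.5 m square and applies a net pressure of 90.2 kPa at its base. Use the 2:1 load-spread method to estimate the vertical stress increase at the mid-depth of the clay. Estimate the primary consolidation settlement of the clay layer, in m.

S_c ≈ 0.0206 m

Mid-depth of clay below the ground surface: z = 3.6 + 2.8/2 = 5 m.
Total vertical stress at mid-clay: σ_v = 18.6×3.6 + 17.5×1.4 = 91.46 kPa.
Pore pressure: u = 9.81×(5 − 0) = 49.05 kPa.
Initial effective stress: σ'_0 = σ_v − u = 91.46 − 49.05 = 42.41 kPa.
Stress increase at mid-clay by the 2:1 spreading method:
Δσ = qBL/((B+z)(L+z)) = 90.2×3.5×3.5/((3.5+5)(3.5+5)) = 15.293 kPa
Final effective stress: σ'_f = 42.41 + 15.293 = 57.703 kPa.
σ'_f = 57.703 > σ'_p = 50.1 kPa, so the stress path crosses the preconsolidation pressure — recompression up to σ'_p, then virgin compression beyond:
S_c = H/(1+e₀)·[C_r·log₁₀(σ'_p/σ'_0) + C_c·log₁₀(σ'_f/σ'_p)]
    = 2.8/2.12 × [0.037×log₁₀(50.1/42.41) + 0.21×log₁₀(57.703/50.1)]
    = 1.3208 × [0.0026777 + 0.012886] = 0.02056 m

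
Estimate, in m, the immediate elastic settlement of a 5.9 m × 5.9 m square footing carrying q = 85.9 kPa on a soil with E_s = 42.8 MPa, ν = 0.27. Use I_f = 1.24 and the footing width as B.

S_e ≈ 0.0136 m

Immediate (elastic) settlement: S_e = q·B·(1−ν²)/E_s · I_f.
E_s = 42.8 MPa = 42800 kPa.
S_e = 85.9 × 5.9 × (1 − 0.27²) / 42800 × 1.24
    = 85.9 × 5.9 × 0.9271 / 42800 × 1.24
    = 0.01361 m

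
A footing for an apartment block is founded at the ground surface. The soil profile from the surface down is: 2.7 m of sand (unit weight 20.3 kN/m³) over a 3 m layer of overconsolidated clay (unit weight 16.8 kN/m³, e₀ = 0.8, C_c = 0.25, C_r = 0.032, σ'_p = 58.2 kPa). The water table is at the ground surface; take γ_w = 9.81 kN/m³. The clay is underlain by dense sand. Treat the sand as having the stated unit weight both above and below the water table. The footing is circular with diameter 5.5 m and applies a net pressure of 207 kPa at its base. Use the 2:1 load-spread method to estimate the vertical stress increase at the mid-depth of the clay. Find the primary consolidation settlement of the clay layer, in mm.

Mid-depth of clay below the ground surface: z = 2.7 + 3/2 = 4.2 m.
Total vertical stress at mid-clay: σ_v = 20.3×2.7 + 16.8×1.5 = 80.01 kPa.
Pore pressure: u = 9.81×(4.2 − 0) = 41.202 kPa.
Initial effective stress: σ'_0 = σ_v − u = 80.01 − 41.202 = 38.808 kPa.
Stress increase at mid-clay by the 2:1 spreading method:
Δσ ≈ qD²/(D+z)² = 207×5.5²/(5.5+4.2)² = 66.551 kPa
Final effective stress: σ'_f = 38.808 + 66.551 = 105.36 kPa.
σ'_f = 105.36 > σ'_p = 58.2 kPa, so the stress path crosses the preconsolidation pressure — recompression up to σ'_p, then virgin compression beyond:
S_c = H/(1+e₀)·[C_r·log₁₀(σ'_p/σ'_0) + C_c·log₁₀(σ'_f/σ'_p)]
    = 3/1.8 × [0.032×log₁₀(58.2/38.808) + 0.25×log₁₀(105.36/58.2)]
    = 1.6667 × [0.0056321 + 0.064438] = 0.1168 m

S_c ≈ 117 mm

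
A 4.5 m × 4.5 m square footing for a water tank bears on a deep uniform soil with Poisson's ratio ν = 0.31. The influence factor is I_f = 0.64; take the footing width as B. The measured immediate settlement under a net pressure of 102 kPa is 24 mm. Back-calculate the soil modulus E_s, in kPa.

E_s ≈ 11100 kPa

S_e = q·B·(1−ν²)/E_s · I_f  ⇒  E_s = q·B·(1−ν²)·I_f / S_e.
E_s = 102 × 4.5 × 0.9039 × 0.64 / 0.024 = 11060 kPa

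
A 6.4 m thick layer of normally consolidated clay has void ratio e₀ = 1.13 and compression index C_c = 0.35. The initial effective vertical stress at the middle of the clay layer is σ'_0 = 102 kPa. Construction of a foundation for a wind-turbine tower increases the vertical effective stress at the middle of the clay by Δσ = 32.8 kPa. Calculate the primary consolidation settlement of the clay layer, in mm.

S_c ≈ 127 mm

Final effective stress: σ'_f = σ'_0 + Δσ = 102 + 32.8 = 134.8 kPa.
Normally consolidated clay, so the full stress increment lies on the virgin compression line:
S_c = C_c·H/(1+e₀)·log₁₀(σ'_f/σ'_0) = 0.35×6.4/(1+1.13)×log₁₀(134.8/102)
    = 1.0516 × 0.12109 = 0.1273 m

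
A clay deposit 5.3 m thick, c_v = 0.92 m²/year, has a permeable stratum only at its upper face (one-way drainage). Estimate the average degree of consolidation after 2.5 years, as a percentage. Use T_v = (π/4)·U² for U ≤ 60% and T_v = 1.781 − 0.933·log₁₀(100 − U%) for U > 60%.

Drainage path length: H_d = H = 5.3 m (single drainage).
T_v = c_v·t/H_d² = 0.92×2.5/5.3² = 0.08188.
T_v = 0.08188 corresponds to the U ≤ 60% branch:
U = √(4T_v/π) = 0.3229

U ≈ 32.3 %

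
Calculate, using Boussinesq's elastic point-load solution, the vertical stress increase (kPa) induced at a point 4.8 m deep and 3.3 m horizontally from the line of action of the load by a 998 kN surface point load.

Δσ_z ≈ 7.86 kPa

Boussinesq vertical stress below a point load on an elastic half-space:
Δσ_z = 3P/(2πz²) · [1 + (r/z)²]^(−5/2)
r/z = 3.3/4.8 = 0.6875; [1+(r/z)²]^(−5/2) = 0.37997.
Δσ_z = 3×998/(2π×4.8²) × 0.37997 = 20.682 × 0.37997 = 7.859 kPa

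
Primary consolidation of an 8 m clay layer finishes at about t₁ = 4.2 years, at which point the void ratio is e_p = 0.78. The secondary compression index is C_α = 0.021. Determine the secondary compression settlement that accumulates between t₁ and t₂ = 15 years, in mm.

S_s ≈ 52.2 mm

Secondary compression: S_s = C_α·H/(1+e_p)·log₁₀(t₂/t₁)
S_s = 0.021×8/(1+0.78)×log₁₀(15/4.2)
    = 0.09438 × 0.5528 = 0.05218 m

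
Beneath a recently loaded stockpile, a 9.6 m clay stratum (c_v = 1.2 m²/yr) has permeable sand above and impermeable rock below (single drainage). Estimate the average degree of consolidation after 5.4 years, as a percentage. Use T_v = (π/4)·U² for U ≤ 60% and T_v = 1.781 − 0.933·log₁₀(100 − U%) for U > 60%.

U ≈ 29.9 %

Drainage path length: H_d = H = 9.6 m (single drainage).
T_v = c_v·t/H_d² = 1.2×5.4/9.6² = 0.070313.
T_v = 0.070313 corresponds to the U ≤ 60% branch:
U = √(4T_v/π) = 0.2992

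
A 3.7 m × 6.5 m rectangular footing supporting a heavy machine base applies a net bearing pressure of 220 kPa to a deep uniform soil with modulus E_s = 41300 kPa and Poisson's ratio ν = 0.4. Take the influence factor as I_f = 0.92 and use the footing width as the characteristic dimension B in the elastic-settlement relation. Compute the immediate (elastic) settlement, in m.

Immediate (elastic) settlement: S_e = q·B·(1−ν²)/E_s · I_f.
S_e = 220 × 3.7 × (1 − 0.4²) / 41300 × 0.92
    = 220 × 3.7 × 0.84 / 41300 × 0.92
    = 0.01523 m

S_e ≈ 0.0152 m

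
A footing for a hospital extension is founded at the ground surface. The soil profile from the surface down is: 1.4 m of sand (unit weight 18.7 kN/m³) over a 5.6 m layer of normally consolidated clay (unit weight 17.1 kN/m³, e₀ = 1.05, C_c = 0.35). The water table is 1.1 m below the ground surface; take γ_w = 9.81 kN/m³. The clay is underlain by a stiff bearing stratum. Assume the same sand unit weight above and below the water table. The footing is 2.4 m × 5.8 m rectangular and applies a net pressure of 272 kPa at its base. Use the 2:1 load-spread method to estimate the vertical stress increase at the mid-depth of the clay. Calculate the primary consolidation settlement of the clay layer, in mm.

Mid-depth of clay below the ground surface: z = 1.4 + 5.6/2 = 4.2 m.
Total vertical stress at mid-clay: σ_v = 18.7×1.4 + 17.1×2.8 = 74.06 kPa.
Pore pressure: u = 9.81×(4.2 − 1.1) = 30.411 kPa.
Initial effective stress: σ'_0 = σ_v − u = 74.06 − 30.411 = 43.649 kPa.
Stress increase at mid-clay by the 2:1 spreading method:
Δσ = qBL/((B+z)(L+z)) = 272×2.4×5.8/((2.4+4.2)(5.8+4.2)) = 57.367 kPa
Final effective stress: σ'_f = σ'_0 + Δσ = 43.649 + 57.367 = 101.02 kPa.
Normally consolidated clay, so the full stress increment lies on the virgin compression line:
S_c = C_c·H/(1+e₀)·log₁₀(σ'_f/σ'_0) = 0.35×5.6/(1+1.05)×log₁₀(101.02/43.649)
    = 0.9561 × 0.36443 = 0.3484 m

S_c ≈ 348 mm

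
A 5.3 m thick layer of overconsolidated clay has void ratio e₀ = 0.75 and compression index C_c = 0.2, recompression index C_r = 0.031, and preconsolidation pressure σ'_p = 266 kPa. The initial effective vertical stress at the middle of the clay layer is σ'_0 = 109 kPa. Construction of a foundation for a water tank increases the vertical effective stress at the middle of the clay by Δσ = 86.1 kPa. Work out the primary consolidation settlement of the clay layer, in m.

Final effective stress: σ'_f = 109 + 86.1 = 195.1 kPa.
σ'_f = 195.1 ≤ σ'_p = 266 kPa, so the clay remains overconsolidated and only the recompression index applies:
S_c = C_r·H/(1+e₀)·log₁₀(σ'_f/σ'_0) = 0.031×5.3/1.75×log₁₀(195.1/109)
    = 0.093887 × 0.25283 = 0.02374 m

S_c ≈ 0.0237 m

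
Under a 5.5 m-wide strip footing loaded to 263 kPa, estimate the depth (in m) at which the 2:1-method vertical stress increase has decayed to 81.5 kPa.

z ≈ 12.2 m

2:1 spreading — at depth z the loaded area has grown by z in each plan dimension:
qB/(B+z) = Δσ_z ⇒ z = qB/Δσ_z − B = 263×5.5/81.5 − 5.5 = 12.25 m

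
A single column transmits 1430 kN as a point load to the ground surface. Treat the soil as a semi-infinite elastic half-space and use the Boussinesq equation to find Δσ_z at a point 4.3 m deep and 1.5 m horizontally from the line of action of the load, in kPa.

Δσ_z ≈ 27.7 kPa

Boussinesq vertical stress below a point load on an elastic half-space:
Δσ_z = 3P/(2πz²) · [1 + (r/z)²]^(−5/2)
r/z = 1.5/4.3 = 0.34884; [1+(r/z)²]^(−5/2) = 0.75045.
Δσ_z = 3×1430/(2π×4.3²) × 0.75045 = 36.927 × 0.75045 = 27.71 kPa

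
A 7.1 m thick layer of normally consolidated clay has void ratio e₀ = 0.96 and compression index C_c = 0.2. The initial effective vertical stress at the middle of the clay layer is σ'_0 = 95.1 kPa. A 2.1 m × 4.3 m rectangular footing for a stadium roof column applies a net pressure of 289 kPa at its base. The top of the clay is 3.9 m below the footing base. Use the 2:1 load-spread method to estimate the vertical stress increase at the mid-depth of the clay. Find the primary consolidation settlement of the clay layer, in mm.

S_c ≈ 68.8 mm

Mid-depth of clay below the footing base: z = 3.9 + 7.1/2 = 7.45 m.
Stress increase at mid-clay by the 2:1 spreading method:
Δσ = qBL/((B+z)(L+z)) = 289×2.1×4.3/((2.1+7.45)(4.3+7.45)) = 23.256 kPa
Final effective stress: σ'_f = σ'_0 + Δσ = 95.1 + 23.256 = 118.36 kPa.
Normally consolidated clay, so the full stress increment lies on the virgin compression line:
S_c = C_c·H/(1+e₀)·log₁₀(σ'_f/σ'_0) = 0.2×7.1/(1+0.96)×log₁₀(118.36/95.1)
    = 0.72449 × 0.095024 = 0.06884 m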